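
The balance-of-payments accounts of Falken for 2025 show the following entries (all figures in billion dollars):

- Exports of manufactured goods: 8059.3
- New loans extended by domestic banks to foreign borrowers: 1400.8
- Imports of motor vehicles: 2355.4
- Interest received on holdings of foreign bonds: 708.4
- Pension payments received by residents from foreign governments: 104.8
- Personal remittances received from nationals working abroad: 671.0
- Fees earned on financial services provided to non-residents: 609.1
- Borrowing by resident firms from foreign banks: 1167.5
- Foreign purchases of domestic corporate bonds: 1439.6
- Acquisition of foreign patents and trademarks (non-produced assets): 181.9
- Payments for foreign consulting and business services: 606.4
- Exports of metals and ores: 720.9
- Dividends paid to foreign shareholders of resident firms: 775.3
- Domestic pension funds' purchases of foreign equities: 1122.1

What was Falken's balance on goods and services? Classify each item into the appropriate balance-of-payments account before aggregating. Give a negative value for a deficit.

Goods: -2355.4 + 720.9 + 8059.3 = 6424.8
Services: -606.4 + 609.1 = 2.7
Trade balance = 6424.8 + 2.7 = 6427.5
(Excluded from the trade balance — financial account: new loans extended by domestic banks to foreign borrowers 1400.8, borrowing by resident firms from foreign banks 1167.5, foreign purchases of domestic corporate bonds 1439.6, domestic pension funds' purchases of foreign equities 1122.1; primary income: interest received on holdings of foreign bonds 708.4, dividends paid to foreign shareholders of resident firms 775.3; secondary income: pension payments received by residents from foreign governments 104.8, personal remittances received from nationals working abroad 671.0; capital account: acquisition of foreign patents and trademarks (non-produced assets) 181.9.)

6427.5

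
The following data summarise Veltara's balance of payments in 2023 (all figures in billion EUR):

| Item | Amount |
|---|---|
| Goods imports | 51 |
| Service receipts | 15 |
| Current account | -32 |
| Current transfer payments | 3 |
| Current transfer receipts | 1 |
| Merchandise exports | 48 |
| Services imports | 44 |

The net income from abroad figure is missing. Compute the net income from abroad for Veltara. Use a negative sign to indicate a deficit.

2

Current account = goods balance + services balance + net primary income + net secondary income
Sum of the known components = -34
Net income from abroad = CA - (known components) = -32 - (-34) = 2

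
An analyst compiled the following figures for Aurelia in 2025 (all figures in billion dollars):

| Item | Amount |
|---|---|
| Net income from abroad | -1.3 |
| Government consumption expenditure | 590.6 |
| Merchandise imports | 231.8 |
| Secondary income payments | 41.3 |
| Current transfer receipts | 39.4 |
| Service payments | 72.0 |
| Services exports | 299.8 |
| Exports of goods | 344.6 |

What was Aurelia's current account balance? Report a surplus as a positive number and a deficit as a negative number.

337.4

Goods balance = 344.6 - 231.8 = 112.8
Services balance = 299.8 - 72.0 = 227.8
Trade balance (goods + services) = 112.8 + 227.8 = 340.6
Net primary income = -1.3
Net secondary income = 39.4 - 41.3 = -1.9
Current account = 340.6 + (-1.3) + (-1.9) = 337.4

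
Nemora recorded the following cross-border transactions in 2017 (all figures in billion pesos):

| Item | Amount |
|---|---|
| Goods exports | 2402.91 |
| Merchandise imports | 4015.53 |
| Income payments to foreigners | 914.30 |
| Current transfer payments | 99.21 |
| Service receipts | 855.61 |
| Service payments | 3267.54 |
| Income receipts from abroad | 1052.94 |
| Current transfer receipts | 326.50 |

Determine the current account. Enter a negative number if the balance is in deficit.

Goods balance = 2402.91 - 4015.53 = -1612.62
Services balance = 855.61 - 3267.54 = -2411.93
Trade balance (goods + services) = -1612.62 + (-2411.93) = -4024.55
Net primary income = 1052.94 - 914.30 = 138.64
Net secondary income = 326.50 - 99.21 = 227.29
Current account = -4024.55 + 138.64 + 227.29 = -3658.62

-3658.62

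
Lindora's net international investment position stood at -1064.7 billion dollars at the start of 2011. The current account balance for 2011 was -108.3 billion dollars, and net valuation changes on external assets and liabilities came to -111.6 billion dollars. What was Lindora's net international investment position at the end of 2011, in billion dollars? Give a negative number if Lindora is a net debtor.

Change in NIIP = current account + net valuation change = -108.3 + (-111.6) = -219.9
End-of-year NIIP = -1064.7 + (-219.9) = -1284.6

-1284.6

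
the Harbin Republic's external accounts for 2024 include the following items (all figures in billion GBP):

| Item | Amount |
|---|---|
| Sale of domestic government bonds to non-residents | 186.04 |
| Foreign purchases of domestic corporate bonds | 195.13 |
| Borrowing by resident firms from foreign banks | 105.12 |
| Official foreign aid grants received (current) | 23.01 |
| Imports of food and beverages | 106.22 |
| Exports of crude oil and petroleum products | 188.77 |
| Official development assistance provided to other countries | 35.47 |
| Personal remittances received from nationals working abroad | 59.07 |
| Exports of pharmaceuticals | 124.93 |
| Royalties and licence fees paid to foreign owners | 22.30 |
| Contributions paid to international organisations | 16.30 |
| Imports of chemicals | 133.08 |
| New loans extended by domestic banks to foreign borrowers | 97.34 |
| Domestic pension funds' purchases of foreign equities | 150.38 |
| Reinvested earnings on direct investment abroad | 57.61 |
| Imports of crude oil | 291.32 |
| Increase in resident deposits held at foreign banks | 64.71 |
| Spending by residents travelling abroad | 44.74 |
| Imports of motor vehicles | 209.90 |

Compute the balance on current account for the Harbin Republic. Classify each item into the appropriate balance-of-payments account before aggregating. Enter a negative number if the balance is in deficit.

Goods: -106.22 - 291.32 + 188.77 - 133.08 - 209.90 + 124.93 = -426.82
Services: -22.30 - 44.74 = -67.04
Primary income: 57.61
Secondary income: -16.30 + 59.07 + 23.01 - 35.47 = 30.31
Current account = (-426.82) + (-67.04) + 57.61 + 30.31 = -405.94
(Excluded from the current account — financial account: sale of domestic government bonds to non-residents 186.04, foreign purchases of domestic corporate bonds 195.13, borrowing by resident firms from foreign banks 105.12, new loans extended by domestic banks to foreign borrowers 97.34, domestic pension funds' purchases of foreign equities 150.38, increase in resident deposits held at foreign banks 64.71.)

-405.94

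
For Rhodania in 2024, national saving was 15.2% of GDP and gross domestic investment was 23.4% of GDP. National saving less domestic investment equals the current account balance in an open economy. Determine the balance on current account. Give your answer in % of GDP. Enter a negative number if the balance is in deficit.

-8.2

S - I = CA (net lending to the rest of the world).
CA = S - I = 15.2 - 23.4 = -8.2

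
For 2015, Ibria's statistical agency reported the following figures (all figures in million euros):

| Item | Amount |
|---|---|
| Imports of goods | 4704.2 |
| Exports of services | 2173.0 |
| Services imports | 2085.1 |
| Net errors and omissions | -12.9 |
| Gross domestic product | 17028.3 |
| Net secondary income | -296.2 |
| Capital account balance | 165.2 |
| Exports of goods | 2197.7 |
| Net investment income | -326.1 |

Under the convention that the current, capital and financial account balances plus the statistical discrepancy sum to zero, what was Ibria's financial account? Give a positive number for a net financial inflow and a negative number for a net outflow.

2888.6

Goods balance = 2197.7 - 4704.2 = -2506.5
Services balance = 2173.0 - 2085.1 = 87.9
Trade balance (goods + services) = -2506.5 + 87.9 = -2418.6
Net primary income = -326.1
Net secondary income = -296.2
Current account = -2418.6 + (-326.1) + (-296.2) = -3040.9
Financial account = -(-3040.9 + 165.2 + (-12.9)) = 2888.6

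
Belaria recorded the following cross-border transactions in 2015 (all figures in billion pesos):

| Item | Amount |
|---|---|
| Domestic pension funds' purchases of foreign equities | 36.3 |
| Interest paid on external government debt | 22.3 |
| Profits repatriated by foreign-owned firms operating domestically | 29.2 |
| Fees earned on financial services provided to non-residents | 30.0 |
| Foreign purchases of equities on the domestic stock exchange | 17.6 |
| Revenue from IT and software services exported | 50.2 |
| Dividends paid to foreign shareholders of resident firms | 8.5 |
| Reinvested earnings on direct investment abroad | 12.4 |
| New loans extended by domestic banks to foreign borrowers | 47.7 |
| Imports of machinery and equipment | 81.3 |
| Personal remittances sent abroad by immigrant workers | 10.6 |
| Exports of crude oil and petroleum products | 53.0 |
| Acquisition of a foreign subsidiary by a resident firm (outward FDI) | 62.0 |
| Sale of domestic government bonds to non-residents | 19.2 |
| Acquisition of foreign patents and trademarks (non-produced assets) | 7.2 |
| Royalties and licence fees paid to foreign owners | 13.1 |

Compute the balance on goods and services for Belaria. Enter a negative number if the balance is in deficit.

Goods: 53.0 - 81.3 = -28.3
Services: 30.0 - 13.1 + 50.2 = 67.1
Trade balance = -28.3 + 67.1 = 38.8
(Excluded from the trade balance — financial account: domestic pension funds' purchases of foreign equities 36.3, foreign purchases of equities on the domestic stock exchange 17.6, new loans extended by domestic banks to foreign borrowers 47.7, acquisition of a foreign subsidiary by a resident firm (outward FDI) 62.0, sale of domestic government bonds to non-residents 19.2; primary income: interest paid on external government debt 22.3, profits repatriated by foreign-owned firms operating domestically 29.2, dividends paid to foreign shareholders of resident firms 8.5, reinvested earnings on direct investment abroad 12.4; secondary income: personal remittances sent abroad by immigrant workers 10.6; capital account: acquisition of foreign patents and trademarks (non-produced assets) 7.2.)

38.8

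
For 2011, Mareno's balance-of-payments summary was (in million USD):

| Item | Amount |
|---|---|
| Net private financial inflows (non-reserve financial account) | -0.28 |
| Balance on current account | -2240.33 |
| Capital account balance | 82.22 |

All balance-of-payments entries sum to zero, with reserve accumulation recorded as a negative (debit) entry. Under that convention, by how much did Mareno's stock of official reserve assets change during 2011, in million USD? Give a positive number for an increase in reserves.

-2158.39

Official reserve transactions balance = -((-2240.33) + 82.22 + (-0.28)) = 2158.39
An accumulation of reserves is recorded as a debit (negative entry), so the change in the stock of reserves is the negative of that balance.
Change in official reserves = -(2158.39) = -2158.39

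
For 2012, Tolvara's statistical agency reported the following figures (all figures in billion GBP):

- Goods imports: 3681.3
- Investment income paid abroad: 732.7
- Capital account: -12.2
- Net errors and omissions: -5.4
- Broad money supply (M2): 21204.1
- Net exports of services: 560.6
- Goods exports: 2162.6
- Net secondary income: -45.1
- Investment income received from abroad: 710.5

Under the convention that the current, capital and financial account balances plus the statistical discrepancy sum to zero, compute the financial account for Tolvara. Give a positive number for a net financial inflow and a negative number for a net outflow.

1043.0

Goods balance = 2162.6 - 3681.3 = -1518.7
Services balance = 560.6
Trade balance (goods + services) = -1518.7 + 560.6 = -958.1
Net primary income = 710.5 - 732.7 = -22.2
Net secondary income = -45.1
Current account = -958.1 + (-22.2) + (-45.1) = -1025.4
Financial account = -(-1025.4 + (-12.2) + (-5.4)) = 1043.0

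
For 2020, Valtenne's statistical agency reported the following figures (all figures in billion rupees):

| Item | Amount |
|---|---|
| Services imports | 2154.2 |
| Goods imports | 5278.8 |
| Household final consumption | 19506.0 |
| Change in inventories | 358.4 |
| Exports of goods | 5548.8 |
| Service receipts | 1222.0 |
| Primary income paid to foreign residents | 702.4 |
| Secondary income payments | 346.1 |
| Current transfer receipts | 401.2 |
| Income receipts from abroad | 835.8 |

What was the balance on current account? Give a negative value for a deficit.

Goods balance = 5548.8 - 5278.8 = 270.0
Services balance = 1222.0 - 2154.2 = -932.2
Trade balance (goods + services) = 270.0 + (-932.2) = -662.2
Net primary income = 835.8 - 702.4 = 133.4
Net secondary income = 401.2 - 346.1 = 55.1
Current account = -662.2 + 133.4 + 55.1 = -473.7

-473.7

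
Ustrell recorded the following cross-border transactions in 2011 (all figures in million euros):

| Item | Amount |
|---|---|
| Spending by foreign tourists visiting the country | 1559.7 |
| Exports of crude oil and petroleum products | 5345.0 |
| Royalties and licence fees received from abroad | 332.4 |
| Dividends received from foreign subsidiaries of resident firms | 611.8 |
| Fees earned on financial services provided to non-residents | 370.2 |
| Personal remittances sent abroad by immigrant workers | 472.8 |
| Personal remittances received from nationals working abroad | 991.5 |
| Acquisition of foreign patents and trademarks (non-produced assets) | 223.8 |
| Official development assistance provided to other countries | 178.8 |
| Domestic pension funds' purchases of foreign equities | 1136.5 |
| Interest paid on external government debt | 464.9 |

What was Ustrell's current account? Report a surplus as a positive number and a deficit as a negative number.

8094.1

Goods: 5345.0
Services: 332.4 + 370.2 + 1559.7 = 2262.3
Primary income: 611.8 - 464.9 = 146.9
Secondary income: 991.5 - 472.8 - 178.8 = 339.9
Current account = 5345.0 + 2262.3 + 146.9 + 339.9 = 8094.1
(Excluded from the current account — capital account: acquisition of foreign patents and trademarks (non-produced assets) 223.8; financial account: domestic pension funds' purchases of foreign equities 1136.5.)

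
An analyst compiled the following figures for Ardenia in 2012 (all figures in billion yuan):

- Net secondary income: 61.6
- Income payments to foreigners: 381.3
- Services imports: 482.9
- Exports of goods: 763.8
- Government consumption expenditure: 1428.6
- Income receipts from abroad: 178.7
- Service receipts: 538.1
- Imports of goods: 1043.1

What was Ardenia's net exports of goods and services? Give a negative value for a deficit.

-224.1

Goods balance = 763.8 - 1043.1 = -279.3
Services balance = 538.1 - 482.9 = 55.2
Trade balance (goods + services) = -279.3 + 55.2 = -224.1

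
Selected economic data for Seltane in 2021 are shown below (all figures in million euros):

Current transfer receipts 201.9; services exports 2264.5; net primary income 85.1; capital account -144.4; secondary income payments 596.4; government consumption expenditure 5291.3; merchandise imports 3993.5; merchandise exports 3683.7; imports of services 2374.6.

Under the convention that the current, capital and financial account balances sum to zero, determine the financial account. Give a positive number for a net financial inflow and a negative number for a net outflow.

873.7

Goods balance = 3683.7 - 3993.5 = -309.8
Services balance = 2264.5 - 2374.6 = -110.1
Trade balance (goods + services) = -309.8 + (-110.1) = -419.9
Net primary income = 85.1
Net secondary income = 201.9 - 596.4 = -394.5
Current account = -419.9 + 85.1 + (-394.5) = -729.3
Financial account = -(-729.3 + (-144.4)) = 873.7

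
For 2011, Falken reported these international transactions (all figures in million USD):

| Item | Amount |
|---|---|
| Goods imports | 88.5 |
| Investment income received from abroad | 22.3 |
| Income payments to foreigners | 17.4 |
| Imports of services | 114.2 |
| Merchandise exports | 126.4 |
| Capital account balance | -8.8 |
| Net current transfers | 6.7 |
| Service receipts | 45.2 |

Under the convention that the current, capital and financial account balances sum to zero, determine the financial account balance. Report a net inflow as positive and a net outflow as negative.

Goods balance = 126.4 - 88.5 = 37.9
Services balance = 45.2 - 114.2 = -69.0
Trade balance (goods + services) = 37.9 + (-69.0) = -31.1
Net primary income = 22.3 - 17.4 = 4.9
Net secondary income = 6.7
Current account = -31.1 + 4.9 + 6.7 = -19.5
Financial account = -(-19.5 + (-8.8)) = 28.3

28.3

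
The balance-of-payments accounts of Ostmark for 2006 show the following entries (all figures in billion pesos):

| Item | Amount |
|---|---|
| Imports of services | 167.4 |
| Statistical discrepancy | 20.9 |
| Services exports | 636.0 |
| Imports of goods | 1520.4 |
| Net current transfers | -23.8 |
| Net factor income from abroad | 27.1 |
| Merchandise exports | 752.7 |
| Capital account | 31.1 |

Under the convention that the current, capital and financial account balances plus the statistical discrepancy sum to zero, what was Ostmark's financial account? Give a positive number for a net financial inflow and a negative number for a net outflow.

243.8

Goods balance = 752.7 - 1520.4 = -767.7
Services balance = 636.0 - 167.4 = 468.6
Trade balance (goods + services) = -767.7 + 468.6 = -299.1
Net primary income = 27.1
Net secondary income = -23.8
Current account = -299.1 + 27.1 + (-23.8) = -295.8
Financial account = -(-295.8 + 31.1 + 20.9) = 243.8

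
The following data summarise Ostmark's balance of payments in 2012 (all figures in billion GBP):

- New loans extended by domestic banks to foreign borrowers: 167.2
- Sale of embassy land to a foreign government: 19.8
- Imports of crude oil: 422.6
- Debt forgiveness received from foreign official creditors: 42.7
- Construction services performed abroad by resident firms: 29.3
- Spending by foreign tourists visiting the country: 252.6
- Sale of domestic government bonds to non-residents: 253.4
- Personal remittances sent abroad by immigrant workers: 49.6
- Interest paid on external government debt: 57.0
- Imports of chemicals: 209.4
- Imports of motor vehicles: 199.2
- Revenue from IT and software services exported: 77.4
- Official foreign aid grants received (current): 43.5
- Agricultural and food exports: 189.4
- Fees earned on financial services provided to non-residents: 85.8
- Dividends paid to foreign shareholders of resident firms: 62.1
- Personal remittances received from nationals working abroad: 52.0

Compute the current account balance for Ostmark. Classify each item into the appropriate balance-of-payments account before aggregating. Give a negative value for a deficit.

-269.9

Goods: -209.4 + 189.4 - 422.6 - 199.2 = -641.8
Services: 29.3 + 77.4 + 252.6 + 85.8 = 445.1
Primary income: -57.0 - 62.1 = -119.1
Secondary income: -49.6 + 52.0 + 43.5 = 45.9
Current account = (-641.8) + 445.1 + (-119.1) + 45.9 = -269.9
(Excluded from the current account — financial account: new loans extended by domestic banks to foreign borrowers 167.2, sale of domestic government bonds to non-residents 253.4; capital account: sale of embassy land to a foreign government 19.8, debt forgiveness received from foreign official creditors 42.7.)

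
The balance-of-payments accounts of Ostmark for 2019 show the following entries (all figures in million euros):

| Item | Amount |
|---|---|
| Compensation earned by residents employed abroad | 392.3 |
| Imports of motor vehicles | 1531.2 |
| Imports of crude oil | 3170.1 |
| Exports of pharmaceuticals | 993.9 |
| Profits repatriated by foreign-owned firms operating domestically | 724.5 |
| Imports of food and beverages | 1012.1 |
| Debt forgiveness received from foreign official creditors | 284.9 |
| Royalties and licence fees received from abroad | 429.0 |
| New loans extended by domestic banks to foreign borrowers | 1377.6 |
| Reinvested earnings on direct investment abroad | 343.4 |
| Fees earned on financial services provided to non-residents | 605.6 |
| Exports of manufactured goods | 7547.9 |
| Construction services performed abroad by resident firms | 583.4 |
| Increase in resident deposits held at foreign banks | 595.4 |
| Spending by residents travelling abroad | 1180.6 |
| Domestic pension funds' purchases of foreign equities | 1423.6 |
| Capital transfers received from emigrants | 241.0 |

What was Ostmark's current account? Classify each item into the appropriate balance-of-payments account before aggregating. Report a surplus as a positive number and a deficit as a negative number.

3277.0

Goods: 7547.9 + 993.9 - 1012.1 - 1531.2 - 3170.1 = 2828.4
Services: 583.4 - 1180.6 + 605.6 + 429.0 = 437.4
Primary income: -724.5 + 343.4 + 392.3 = 11.2
Current account = 2828.4 + 437.4 + 11.2 = 3277.0
(Excluded from the current account — capital account: debt forgiveness received from foreign official creditors 284.9, capital transfers received from emigrants 241.0; financial account: new loans extended by domestic banks to foreign borrowers 1377.6, increase in resident deposits held at foreign banks 595.4, domestic pension funds' purchases of foreign equities 1423.6.)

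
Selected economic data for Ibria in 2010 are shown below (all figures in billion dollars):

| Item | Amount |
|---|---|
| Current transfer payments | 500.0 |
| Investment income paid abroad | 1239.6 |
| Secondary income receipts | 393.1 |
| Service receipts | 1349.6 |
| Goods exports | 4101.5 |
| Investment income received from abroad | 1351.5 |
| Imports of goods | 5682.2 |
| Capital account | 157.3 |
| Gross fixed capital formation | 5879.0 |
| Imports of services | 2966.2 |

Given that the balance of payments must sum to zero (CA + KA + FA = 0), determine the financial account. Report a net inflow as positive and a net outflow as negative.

Goods balance = 4101.5 - 5682.2 = -1580.7
Services balance = 1349.6 - 2966.2 = -1616.6
Trade balance (goods + services) = -1580.7 + (-1616.6) = -3197.3
Net primary income = 1351.5 - 1239.6 = 111.9
Net secondary income = 393.1 - 500.0 = -106.9
Current account = -3197.3 + 111.9 + (-106.9) = -3192.3
Financial account = -(-3192.3 + 157.3) = 3035.0

3035.0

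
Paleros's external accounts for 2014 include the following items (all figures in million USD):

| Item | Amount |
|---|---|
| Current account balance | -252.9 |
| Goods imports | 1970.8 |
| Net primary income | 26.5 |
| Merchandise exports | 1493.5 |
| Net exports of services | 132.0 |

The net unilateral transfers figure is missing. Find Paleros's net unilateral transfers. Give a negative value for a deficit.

65.9

Current account = goods balance + services balance + net primary income + net secondary income
Sum of the known components = -318.8
Net unilateral transfers = CA - (known components) = -252.9 - (-318.8) = 65.9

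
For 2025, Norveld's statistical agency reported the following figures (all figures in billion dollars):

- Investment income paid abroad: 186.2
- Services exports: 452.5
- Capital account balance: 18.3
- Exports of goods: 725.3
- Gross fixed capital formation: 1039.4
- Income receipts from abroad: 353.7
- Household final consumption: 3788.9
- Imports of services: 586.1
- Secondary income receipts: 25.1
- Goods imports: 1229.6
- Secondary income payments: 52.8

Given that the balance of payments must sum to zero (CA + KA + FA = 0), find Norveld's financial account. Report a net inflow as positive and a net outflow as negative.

479.8

Goods balance = 725.3 - 1229.6 = -504.3
Services balance = 452.5 - 586.1 = -133.6
Trade balance (goods + services) = -504.3 + (-133.6) = -637.9
Net primary income = 353.7 - 186.2 = 167.5
Net secondary income = 25.1 - 52.8 = -27.7
Current account = -637.9 + 167.5 + (-27.7) = -498.1
Financial account = -(-498.1 + 18.3) = 479.8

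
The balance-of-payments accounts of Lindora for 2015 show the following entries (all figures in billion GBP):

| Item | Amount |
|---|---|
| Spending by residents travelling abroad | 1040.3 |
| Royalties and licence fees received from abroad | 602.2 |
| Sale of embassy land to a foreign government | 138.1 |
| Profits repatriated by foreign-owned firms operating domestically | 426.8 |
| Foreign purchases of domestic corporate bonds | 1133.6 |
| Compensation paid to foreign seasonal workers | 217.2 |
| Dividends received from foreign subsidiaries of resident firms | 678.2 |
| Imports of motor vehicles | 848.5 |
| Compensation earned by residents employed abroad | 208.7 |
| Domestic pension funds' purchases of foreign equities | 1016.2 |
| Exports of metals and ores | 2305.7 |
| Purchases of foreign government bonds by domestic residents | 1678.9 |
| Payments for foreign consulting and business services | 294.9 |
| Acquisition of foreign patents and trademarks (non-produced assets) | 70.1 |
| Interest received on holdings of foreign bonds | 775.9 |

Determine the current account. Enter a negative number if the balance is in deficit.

1743.0

Goods: 2305.7 - 848.5 = 1457.2
Services: -1040.3 - 294.9 + 602.2 = -733.0
Primary income: -426.8 - 217.2 + 208.7 + 678.2 + 775.9 = 1018.8
Current account = 1457.2 + (-733.0) + 1018.8 = 1743.0
(Excluded from the current account — capital account: sale of embassy land to a foreign government 138.1, acquisition of foreign patents and trademarks (non-produced assets) 70.1; financial account: foreign purchases of domestic corporate bonds 1133.6, domestic pension funds' purchases of foreign equities 1016.2, purchases of foreign government bonds by domestic residents 1678.9.)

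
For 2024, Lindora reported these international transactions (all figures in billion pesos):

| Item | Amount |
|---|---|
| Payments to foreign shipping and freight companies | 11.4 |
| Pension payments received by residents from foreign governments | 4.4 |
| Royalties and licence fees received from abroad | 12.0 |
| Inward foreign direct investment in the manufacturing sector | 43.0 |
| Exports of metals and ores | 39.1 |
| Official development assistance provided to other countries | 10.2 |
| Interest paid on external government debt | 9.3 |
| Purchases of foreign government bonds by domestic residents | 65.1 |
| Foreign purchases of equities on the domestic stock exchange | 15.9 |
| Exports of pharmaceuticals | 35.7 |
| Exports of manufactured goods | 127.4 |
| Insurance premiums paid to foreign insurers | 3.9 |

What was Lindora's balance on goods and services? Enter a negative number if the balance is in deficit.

198.9

Goods: 39.1 + 127.4 + 35.7 = 202.2
Services: -11.4 - 3.9 + 12.0 = -3.3
Trade balance = 202.2 + (-3.3) = 198.9
(Excluded from the trade balance — secondary income: pension payments received by residents from foreign governments 4.4, official development assistance provided to other countries 10.2; financial account: inward foreign direct investment in the manufacturing sector 43.0, purchases of foreign government bonds by domestic residents 65.1, foreign purchases of equities on the domestic stock exchange 15.9; primary income: interest paid on external government debt 9.3.)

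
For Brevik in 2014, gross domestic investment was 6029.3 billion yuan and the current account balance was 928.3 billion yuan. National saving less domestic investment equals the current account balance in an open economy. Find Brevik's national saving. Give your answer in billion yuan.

6957.6

S = I + CA = 6029.3 + 928.3 = 6957.6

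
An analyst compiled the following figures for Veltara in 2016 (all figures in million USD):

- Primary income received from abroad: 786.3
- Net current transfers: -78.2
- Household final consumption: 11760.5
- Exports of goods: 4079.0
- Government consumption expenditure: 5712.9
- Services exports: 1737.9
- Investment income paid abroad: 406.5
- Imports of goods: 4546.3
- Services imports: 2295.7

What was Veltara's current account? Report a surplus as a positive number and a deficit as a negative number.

-723.5

Goods balance = 4079.0 - 4546.3 = -467.3
Services balance = 1737.9 - 2295.7 = -557.8
Trade balance (goods + services) = -467.3 + (-557.8) = -1025.1
Net primary income = 786.3 - 406.5 = 379.8
Net secondary income = -78.2
Current account = -1025.1 + 379.8 + (-78.2) = -723.5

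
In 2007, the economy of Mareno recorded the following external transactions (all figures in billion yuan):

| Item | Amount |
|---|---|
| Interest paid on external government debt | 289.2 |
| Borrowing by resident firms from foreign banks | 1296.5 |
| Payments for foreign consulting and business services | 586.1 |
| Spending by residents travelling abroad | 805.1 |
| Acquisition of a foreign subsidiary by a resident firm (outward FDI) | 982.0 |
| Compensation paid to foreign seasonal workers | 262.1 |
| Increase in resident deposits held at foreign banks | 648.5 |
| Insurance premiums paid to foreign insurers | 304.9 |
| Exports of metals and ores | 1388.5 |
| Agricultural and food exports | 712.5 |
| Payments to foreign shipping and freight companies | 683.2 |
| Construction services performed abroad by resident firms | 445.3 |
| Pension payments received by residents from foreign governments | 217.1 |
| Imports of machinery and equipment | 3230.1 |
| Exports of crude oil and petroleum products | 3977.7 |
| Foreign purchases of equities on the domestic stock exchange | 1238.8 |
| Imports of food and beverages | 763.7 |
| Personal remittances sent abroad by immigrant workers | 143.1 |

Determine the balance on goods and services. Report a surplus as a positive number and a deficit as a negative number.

150.9

Goods: -763.7 + 3977.7 + 1388.5 - 3230.1 + 712.5 = 2084.9
Services: -586.1 - 683.2 + 445.3 - 304.9 - 805.1 = -1934.0
Trade balance = 2084.9 + (-1934.0) = 150.9
(Excluded from the trade balance — primary income: interest paid on external government debt 289.2, compensation paid to foreign seasonal workers 262.1; financial account: borrowing by resident firms from foreign banks 1296.5, acquisition of a foreign subsidiary by a resident firm (outward FDI) 982.0, increase in resident deposits held at foreign banks 648.5, foreign purchases of equities on the domestic stock exchange 1238.8; secondary income: pension payments received by residents from foreign governments 217.1, personal remittances sent abroad by immigrant workers 143.1.)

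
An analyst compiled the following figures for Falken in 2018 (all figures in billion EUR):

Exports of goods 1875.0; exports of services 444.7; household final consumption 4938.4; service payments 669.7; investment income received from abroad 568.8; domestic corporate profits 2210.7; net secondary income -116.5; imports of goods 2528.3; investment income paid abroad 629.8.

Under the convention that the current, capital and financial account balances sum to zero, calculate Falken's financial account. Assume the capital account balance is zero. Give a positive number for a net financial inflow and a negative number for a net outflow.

Goods balance = 1875.0 - 2528.3 = -653.3
Services balance = 444.7 - 669.7 = -225.0
Trade balance (goods + services) = -653.3 + (-225.0) = -878.3
Net primary income = 568.8 - 629.8 = -61.0
Net secondary income = -116.5
Current account = -878.3 + (-61.0) + (-116.5) = -1055.8
Financial account = -(-1055.8) = 1055.8

1055.8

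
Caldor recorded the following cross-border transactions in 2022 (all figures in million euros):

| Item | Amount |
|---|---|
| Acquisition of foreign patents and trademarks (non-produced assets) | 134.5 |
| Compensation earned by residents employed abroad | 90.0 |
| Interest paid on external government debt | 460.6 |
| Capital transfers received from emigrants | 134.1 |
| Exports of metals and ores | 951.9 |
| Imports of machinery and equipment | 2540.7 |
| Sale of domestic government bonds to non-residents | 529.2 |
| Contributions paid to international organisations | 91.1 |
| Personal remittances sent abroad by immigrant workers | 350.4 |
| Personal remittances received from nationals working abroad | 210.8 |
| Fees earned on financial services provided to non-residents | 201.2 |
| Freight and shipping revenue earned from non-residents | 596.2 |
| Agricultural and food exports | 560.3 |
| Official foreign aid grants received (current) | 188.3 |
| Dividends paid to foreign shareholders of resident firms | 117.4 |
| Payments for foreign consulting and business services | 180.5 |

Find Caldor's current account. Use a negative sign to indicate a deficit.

Goods: 560.3 + 951.9 - 2540.7 = -1028.5
Services: 596.2 + 201.2 - 180.5 = 616.9
Primary income: 90.0 - 460.6 - 117.4 = -488.0
Secondary income: 210.8 - 91.1 + 188.3 - 350.4 = -42.4
Current account = (-1028.5) + 616.9 + (-488.0) + (-42.4) = -942.0
(Excluded from the current account — capital account: acquisition of foreign patents and trademarks (non-produced assets) 134.5, capital transfers received from emigrants 134.1; financial account: sale of domestic government bonds to non-residents 529.2.)

-942.0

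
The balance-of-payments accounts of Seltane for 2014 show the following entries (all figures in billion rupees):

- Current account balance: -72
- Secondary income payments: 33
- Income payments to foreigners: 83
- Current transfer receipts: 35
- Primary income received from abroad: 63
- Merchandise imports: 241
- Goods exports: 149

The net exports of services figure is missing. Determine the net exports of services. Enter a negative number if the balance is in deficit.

38

Current account = goods balance + services balance + net primary income + net secondary income
Sum of the known components = -110
Net exports of services = CA - (known components) = -72 - (-110) = 38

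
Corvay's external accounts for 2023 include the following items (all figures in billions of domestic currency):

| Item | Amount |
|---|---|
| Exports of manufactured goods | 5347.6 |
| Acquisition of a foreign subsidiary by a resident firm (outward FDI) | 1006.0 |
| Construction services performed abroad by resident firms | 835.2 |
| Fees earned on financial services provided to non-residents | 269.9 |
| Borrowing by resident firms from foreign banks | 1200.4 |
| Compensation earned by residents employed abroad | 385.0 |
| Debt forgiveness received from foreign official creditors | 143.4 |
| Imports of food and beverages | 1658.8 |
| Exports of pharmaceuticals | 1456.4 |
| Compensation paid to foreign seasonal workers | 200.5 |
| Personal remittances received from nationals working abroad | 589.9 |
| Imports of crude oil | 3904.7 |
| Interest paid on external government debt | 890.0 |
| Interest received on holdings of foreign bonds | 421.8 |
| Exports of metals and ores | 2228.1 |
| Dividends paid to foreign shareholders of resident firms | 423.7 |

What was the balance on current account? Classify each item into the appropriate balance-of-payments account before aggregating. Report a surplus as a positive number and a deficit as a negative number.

Goods: 1456.4 - 3904.7 - 1658.8 + 2228.1 + 5347.6 = 3468.6
Services: 835.2 + 269.9 = 1105.1
Primary income: -200.5 - 423.7 - 890.0 + 385.0 + 421.8 = -707.4
Secondary income: 589.9
Current account = 3468.6 + 1105.1 + (-707.4) + 589.9 = 4456.2
(Excluded from the current account — financial account: acquisition of a foreign subsidiary by a resident firm (outward FDI) 1006.0, borrowing by resident firms from foreign banks 1200.4; capital account: debt forgiveness received from foreign official creditors 143.4.)

4456.2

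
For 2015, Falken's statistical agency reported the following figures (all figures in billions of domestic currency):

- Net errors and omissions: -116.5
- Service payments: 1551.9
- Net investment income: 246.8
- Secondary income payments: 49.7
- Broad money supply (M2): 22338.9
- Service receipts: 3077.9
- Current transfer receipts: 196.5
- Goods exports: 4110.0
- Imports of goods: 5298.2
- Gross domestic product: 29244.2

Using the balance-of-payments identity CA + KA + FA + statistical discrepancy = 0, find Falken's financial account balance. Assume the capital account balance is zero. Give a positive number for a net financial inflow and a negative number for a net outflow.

-614.9

Goods balance = 4110.0 - 5298.2 = -1188.2
Services balance = 3077.9 - 1551.9 = 1526.0
Trade balance (goods + services) = -1188.2 + 1526.0 = 337.8
Net primary income = 246.8
Net secondary income = 196.5 - 49.7 = 146.8
Current account = 337.8 + 246.8 + 146.8 = 731.4
Financial account = -(731.4 + (-116.5)) = -614.9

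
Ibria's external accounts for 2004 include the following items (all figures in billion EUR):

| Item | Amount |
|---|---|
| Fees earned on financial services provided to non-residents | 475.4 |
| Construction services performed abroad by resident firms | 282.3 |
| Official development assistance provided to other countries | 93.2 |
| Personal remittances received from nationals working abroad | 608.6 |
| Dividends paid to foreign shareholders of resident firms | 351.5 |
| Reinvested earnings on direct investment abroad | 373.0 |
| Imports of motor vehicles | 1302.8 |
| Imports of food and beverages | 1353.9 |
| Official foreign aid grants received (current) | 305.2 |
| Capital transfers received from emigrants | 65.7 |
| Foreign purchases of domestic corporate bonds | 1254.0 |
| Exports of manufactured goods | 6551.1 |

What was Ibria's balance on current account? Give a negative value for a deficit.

Goods: 6551.1 - 1302.8 - 1353.9 = 3894.4
Services: 475.4 + 282.3 = 757.7
Primary income: 373.0 - 351.5 = 21.5
Secondary income: 608.6 + 305.2 - 93.2 = 820.6
Current account = 3894.4 + 757.7 + 21.5 + 820.6 = 5494.2
(Excluded from the current account — capital account: capital transfers received from emigrants 65.7; financial account: foreign purchases of domestic corporate bonds 1254.0.)

5494.2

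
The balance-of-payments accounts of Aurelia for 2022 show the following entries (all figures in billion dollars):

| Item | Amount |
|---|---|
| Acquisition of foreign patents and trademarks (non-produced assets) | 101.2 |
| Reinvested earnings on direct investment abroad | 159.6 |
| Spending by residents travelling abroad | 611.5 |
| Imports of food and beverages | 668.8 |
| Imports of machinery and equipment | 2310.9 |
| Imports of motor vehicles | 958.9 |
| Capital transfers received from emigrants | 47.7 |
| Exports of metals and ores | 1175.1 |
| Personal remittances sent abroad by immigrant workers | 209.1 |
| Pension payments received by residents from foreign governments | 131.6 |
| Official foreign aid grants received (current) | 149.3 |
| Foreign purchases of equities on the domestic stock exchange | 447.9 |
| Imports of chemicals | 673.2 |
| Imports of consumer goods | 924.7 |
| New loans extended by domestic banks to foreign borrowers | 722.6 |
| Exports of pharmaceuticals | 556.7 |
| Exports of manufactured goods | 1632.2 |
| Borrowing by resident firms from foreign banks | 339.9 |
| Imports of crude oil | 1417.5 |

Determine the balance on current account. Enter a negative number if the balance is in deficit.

Goods: -958.9 - 2310.9 + 1175.1 + 1632.2 - 673.2 - 668.8 + 556.7 - 1417.5 - 924.7 = -3590.0
Services: -611.5
Primary income: 159.6
Secondary income: 149.3 + 131.6 - 209.1 = 71.8
Current account = (-3590.0) + (-611.5) + 159.6 + 71.8 = -3970.1
(Excluded from the current account — capital account: acquisition of foreign patents and trademarks (non-produced assets) 101.2, capital transfers received from emigrants 47.7; financial account: foreign purchases of equities on the domestic stock exchange 447.9, new loans extended by domestic banks to foreign borrowers 722.6, borrowing by resident firms from foreign banks 339.9.)

-3970.1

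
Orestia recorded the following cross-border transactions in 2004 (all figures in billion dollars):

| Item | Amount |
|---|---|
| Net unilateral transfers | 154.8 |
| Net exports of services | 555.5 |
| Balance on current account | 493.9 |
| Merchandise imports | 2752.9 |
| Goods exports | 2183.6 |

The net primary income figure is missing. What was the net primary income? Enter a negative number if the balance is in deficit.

Current account = goods balance + services balance + net primary income + net secondary income
Sum of the known components = 141.0
Net primary income = CA - (known components) = 493.9 - 141.0 = 352.9

352.9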